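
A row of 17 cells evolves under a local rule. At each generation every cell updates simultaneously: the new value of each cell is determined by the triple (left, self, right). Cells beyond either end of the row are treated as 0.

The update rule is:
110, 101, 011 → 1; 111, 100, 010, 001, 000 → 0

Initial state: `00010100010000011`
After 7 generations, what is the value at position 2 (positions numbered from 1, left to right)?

0

generation 1: 00001000000000011
generation 2: 00000000000000011
generation 3: 00000000000000011  (fixed point — unchanged through generation 7)
position 2 holds 0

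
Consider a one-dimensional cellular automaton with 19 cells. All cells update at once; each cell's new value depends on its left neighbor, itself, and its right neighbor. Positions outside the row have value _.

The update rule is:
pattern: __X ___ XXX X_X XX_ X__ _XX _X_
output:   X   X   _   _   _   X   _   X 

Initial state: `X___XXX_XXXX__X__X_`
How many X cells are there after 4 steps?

8

XXXX________XXXXXXX
____XXXXXXXX_______
XXXX________XXXXXXX  (repeats step 1; period 2)
step 4: ____XXXXXXXX_______
count of X: 8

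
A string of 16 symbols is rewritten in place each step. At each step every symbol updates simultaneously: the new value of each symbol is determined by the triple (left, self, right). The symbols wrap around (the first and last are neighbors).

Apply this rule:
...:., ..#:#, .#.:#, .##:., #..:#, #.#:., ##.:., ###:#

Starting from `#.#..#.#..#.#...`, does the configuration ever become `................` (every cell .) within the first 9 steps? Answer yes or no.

no

step 1: #.####.####.##.#
step 2: ...##...##......
step 3: ..#..#.#..#.....
step 4: .#####.#####....
step 5: #.###...###.#...
step 6: #..#.#.#.#..##.#
step 7: .###.#.#.###....
step 8: #.#..#.#..#.#...  (repeats step 0; period 8)
step 9: #.####.####.##.#
step 9 is #.####.####.##.#, still not uniform .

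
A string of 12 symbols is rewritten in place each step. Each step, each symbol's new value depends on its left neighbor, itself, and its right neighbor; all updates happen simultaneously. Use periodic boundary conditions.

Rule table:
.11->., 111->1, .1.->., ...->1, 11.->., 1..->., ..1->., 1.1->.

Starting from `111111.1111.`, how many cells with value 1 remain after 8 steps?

.1111...11..
..11..1....1
........11..
1111111....1
111111..11..
.1111.......
..11..111111
.......1111.
count of 1: 4

4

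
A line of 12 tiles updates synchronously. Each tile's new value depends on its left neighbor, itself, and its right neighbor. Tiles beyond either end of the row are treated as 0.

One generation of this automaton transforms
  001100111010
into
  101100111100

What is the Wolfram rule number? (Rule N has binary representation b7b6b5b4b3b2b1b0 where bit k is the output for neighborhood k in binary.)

233

position 7: 111 → 1  (bit 7 = 1)
position 3: 110 → 1  (bit 6 = 1)
position 9: 101 → 1  (bit 5 = 1)
position 4: 100 → 0  (bit 4 = 0)
position 2: 011 → 1  (bit 3 = 1)
position 10: 010 → 0  (bit 2 = 0)
position 1: 001 → 0  (bit 1 = 0)
position 0: 000 → 1  (bit 0 = 1)
bits b7..b0 = 11101001 = 233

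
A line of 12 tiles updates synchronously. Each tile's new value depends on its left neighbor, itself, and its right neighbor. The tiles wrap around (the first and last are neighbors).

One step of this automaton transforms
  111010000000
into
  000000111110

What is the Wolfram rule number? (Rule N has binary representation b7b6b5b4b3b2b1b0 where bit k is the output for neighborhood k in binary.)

1

position 1: 111 → 0  (bit 7 = 0)
position 2: 110 → 0  (bit 6 = 0)
position 3: 101 → 0  (bit 5 = 0)
position 5: 100 → 0  (bit 4 = 0)
position 0: 011 → 0  (bit 3 = 0)
position 4: 010 → 0  (bit 2 = 0)
position 11: 001 → 0  (bit 1 = 0)
position 6: 000 → 1  (bit 0 = 1)
bits b7..b0 = 00000001 = 1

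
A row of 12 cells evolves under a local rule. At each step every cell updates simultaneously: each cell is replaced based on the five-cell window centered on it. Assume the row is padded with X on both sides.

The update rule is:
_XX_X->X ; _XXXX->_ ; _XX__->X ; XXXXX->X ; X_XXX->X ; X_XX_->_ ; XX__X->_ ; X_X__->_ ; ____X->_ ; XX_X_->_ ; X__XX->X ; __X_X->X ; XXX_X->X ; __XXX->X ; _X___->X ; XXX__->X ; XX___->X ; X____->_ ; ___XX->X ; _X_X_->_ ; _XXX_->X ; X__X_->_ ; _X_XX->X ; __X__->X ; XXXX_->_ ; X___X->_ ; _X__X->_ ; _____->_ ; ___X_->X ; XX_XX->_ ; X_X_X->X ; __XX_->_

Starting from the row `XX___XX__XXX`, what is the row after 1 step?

_XX_X_X_XX_X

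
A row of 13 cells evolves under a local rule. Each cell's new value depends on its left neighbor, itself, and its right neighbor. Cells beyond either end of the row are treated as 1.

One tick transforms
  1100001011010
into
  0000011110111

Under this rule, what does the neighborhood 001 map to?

1

At position 5 the neighborhood is 001; the next row has 1 there.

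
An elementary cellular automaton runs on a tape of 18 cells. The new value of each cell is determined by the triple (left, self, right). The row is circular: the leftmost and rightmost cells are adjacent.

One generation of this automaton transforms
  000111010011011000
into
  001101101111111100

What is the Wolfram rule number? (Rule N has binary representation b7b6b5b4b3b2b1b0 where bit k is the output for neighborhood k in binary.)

position 4: 111 → 0  (bit 7 = 0)
position 5: 110 → 1  (bit 6 = 1)
position 6: 101 → 1  (bit 5 = 1)
position 8: 100 → 1  (bit 4 = 1)
position 3: 011 → 1  (bit 3 = 1)
position 7: 010 → 0  (bit 2 = 0)
position 2: 001 → 1  (bit 1 = 1)
position 0: 000 → 0  (bit 0 = 0)
bits b7..b0 = 01111010 = 122

122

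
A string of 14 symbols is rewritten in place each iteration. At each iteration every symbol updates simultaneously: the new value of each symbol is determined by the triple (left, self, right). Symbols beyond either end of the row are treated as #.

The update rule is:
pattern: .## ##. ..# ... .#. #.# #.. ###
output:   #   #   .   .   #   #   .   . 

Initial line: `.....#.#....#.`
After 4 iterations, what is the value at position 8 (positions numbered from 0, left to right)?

.....###....##
.....#.#....#.  (repeats iteration 0; period 2)
iteration 4: .....#.#....#.
position 8 holds .

.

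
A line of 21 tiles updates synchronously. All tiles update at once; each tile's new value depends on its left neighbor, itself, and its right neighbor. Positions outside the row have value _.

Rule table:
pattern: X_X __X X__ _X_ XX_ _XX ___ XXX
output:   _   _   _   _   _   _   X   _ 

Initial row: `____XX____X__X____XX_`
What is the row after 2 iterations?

____XX____XXXX____XXX

iteration 1: XXX____XX______XX____
iteration 2: ____XX____XXXX____XXX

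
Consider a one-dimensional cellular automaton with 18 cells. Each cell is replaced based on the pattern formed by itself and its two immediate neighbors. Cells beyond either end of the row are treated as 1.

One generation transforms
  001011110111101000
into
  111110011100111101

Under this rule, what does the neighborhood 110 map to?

At position 7 the neighborhood is 110; the next row has 1 there.

1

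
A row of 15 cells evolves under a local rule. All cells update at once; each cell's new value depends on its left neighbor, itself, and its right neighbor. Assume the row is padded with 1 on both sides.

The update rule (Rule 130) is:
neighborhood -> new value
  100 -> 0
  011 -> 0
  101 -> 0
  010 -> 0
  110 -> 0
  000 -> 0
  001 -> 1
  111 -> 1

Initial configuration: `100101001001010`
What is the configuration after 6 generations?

001000010010000
010000100100001
000001001000010
000010010000100
000100100001001
001001000010010

001001000010010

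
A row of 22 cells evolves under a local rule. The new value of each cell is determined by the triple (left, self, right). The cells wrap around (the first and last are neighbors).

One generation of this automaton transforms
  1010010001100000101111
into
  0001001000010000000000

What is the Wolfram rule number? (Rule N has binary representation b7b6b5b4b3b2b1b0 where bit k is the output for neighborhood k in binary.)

position 19: 111 → 0  (bit 7 = 0)
position 0: 110 → 0  (bit 6 = 0)
position 1: 101 → 0  (bit 5 = 0)
position 3: 100 → 1  (bit 4 = 1)
position 9: 011 → 0  (bit 3 = 0)
position 2: 010 → 0  (bit 2 = 0)
position 4: 001 → 0  (bit 1 = 0)
position 7: 000 → 0  (bit 0 = 0)
bits b7..b0 = 00010000 = 16

16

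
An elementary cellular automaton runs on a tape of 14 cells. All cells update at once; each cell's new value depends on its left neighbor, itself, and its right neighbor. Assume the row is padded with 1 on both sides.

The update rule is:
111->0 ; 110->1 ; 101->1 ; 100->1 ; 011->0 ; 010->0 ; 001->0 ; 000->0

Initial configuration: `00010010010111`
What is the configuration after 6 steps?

01101100010010

10001001001000
11000100100100
01100010010010
10110001001001
11011000100100
01101100010010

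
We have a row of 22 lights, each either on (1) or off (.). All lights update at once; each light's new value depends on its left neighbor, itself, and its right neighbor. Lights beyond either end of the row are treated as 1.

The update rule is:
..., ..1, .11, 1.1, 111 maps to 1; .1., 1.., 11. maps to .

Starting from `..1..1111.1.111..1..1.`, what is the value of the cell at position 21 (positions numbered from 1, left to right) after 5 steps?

1

.1..1111.1.111..1..1.1
1..1111.1.111..1..1.11
..1111.1.111..1..1.111
.1111.1.111..1..1.1111
1111.1.111..1..1.11111
position 21 holds 1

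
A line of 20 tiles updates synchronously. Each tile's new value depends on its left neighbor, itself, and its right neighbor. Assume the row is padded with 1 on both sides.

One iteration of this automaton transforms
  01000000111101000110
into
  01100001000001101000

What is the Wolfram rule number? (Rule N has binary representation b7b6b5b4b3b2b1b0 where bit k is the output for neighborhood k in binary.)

position 9: 111 → 0  (bit 7 = 0)
position 11: 110 → 0  (bit 6 = 0)
position 0: 101 → 0  (bit 5 = 0)
position 2: 100 → 1  (bit 4 = 1)
position 8: 011 → 0  (bit 3 = 0)
position 1: 010 → 1  (bit 2 = 1)
position 7: 001 → 1  (bit 1 = 1)
position 3: 000 → 0  (bit 0 = 0)
bits b7..b0 = 00010110 = 22

22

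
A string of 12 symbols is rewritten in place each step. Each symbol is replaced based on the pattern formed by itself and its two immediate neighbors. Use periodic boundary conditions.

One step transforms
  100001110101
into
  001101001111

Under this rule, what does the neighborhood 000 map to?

At position 2 the neighborhood is 000; the next row has 1 there.

1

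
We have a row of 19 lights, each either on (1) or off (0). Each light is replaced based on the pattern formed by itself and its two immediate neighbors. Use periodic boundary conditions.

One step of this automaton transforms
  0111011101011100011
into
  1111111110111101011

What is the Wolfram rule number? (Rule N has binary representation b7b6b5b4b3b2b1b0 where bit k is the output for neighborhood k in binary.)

position 2: 111 → 1  (bit 7 = 1)
position 3: 110 → 1  (bit 6 = 1)
position 0: 101 → 1  (bit 5 = 1)
position 14: 100 → 0  (bit 4 = 0)
position 1: 011 → 1  (bit 3 = 1)
position 9: 010 → 0  (bit 2 = 0)
position 16: 001 → 0  (bit 1 = 0)
position 15: 000 → 1  (bit 0 = 1)
bits b7..b0 = 11101001 = 233

233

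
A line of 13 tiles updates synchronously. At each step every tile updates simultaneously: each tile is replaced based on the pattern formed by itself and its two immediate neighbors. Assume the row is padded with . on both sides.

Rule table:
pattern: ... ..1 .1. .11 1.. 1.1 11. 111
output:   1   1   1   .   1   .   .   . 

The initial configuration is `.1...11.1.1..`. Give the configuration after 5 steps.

step 1: 11111...1.111
step 2: .....1111....
step 3: 11111....1111
step 4: .....1111....  (repeats step 2; period 2)
step 5: 11111....1111

11111....1111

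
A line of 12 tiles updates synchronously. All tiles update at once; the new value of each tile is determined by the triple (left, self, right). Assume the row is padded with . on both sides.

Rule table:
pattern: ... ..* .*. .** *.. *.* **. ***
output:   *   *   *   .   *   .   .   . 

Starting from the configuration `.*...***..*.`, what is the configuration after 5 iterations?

*****...****

*****...****
.....***....
*****...****  (repeats iteration 1; period 2)
iteration 5: *****...****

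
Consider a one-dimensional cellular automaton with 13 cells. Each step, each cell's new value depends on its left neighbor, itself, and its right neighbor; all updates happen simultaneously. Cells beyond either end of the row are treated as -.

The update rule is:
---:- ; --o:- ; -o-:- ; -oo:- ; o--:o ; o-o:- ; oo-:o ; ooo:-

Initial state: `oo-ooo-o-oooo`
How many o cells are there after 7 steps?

2

-o---o------o
--o---o------
---o---o-----
----o---o----
-----o---o---
------o---o--
-------o---o-
count of o: 2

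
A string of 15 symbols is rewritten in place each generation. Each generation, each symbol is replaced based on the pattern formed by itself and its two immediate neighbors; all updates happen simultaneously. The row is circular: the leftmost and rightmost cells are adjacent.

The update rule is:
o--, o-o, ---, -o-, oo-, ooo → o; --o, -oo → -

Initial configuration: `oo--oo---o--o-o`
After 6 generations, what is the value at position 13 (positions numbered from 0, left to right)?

generation 1: ooo--ooo-oo-oo-
generation 2: -ooo--ooo-oo-oo
generation 3: o-ooo--ooo-oo-o
generation 4: oo-ooo--ooo-oo-
generation 5: -oo-ooo--ooo-oo
generation 6: o-oo-ooo--ooo-o
position 13 holds -

-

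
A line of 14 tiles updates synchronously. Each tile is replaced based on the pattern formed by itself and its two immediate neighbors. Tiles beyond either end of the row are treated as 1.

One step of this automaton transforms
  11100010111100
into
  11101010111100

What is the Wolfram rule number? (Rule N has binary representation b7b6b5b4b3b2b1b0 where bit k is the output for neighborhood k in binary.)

position 0: 111 → 1  (bit 7 = 1)
position 2: 110 → 1  (bit 6 = 1)
position 7: 101 → 0  (bit 5 = 0)
position 3: 100 → 0  (bit 4 = 0)
position 8: 011 → 1  (bit 3 = 1)
position 6: 010 → 1  (bit 2 = 1)
position 5: 001 → 0  (bit 1 = 0)
position 4: 000 → 1  (bit 0 = 1)
bits b7..b0 = 11001101 = 205

205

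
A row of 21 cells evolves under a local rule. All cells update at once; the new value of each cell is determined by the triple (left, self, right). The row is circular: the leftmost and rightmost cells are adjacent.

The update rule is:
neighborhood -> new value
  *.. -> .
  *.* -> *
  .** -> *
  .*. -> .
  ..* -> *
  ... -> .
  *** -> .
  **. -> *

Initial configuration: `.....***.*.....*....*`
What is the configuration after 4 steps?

.***...*...*....*....

....**.**.....*....*.
...******....*....*..
..**....*...*....*...
.***...*...*....*....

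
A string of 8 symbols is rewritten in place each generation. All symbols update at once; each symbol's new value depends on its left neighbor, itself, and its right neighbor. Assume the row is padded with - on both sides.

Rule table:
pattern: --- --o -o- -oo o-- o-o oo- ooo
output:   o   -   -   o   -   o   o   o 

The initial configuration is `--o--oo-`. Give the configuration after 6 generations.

o----oo-
--oo-oo-
o-ooooo-
-oooooo-
-oooooo-  (fixed point — unchanged through generation 6)

-oooooo-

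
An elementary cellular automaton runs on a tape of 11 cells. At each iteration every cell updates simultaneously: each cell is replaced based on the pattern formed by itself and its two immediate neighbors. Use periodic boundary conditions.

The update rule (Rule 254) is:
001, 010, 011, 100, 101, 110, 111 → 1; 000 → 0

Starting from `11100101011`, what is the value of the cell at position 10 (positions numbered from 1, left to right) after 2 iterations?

1

11111111111
11111111111
position 10 holds 1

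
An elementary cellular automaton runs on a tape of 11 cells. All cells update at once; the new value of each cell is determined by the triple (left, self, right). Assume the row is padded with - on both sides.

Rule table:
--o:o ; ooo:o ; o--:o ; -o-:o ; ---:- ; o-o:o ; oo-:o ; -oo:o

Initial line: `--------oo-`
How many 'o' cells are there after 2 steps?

step 1: -------oooo
step 2: ------ooooo
count of o: 5

5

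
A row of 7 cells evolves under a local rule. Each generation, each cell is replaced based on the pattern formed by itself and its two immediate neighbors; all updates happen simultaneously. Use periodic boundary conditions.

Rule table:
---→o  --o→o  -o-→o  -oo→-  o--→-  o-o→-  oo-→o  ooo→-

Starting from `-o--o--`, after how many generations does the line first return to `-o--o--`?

2

oo-oo-o
-o--o--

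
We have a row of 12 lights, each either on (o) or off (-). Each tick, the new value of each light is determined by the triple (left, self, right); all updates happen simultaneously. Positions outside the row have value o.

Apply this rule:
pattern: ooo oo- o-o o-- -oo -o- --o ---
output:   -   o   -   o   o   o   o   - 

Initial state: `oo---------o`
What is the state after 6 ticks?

-oo-------oo
-ooo-----oo-
-o-oo---ooo-
-o-ooo-oo-o-
-o-o-o-oo-o-
-o-o-o-oo-o-

-o-o-o-oo-o-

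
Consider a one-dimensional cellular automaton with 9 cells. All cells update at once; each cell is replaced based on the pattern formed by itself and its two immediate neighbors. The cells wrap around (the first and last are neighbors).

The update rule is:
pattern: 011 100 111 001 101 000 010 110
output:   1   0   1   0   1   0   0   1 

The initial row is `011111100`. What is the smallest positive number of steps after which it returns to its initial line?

011111100

1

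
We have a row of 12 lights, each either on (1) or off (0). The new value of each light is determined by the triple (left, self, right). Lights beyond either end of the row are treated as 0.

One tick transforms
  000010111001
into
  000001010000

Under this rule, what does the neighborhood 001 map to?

At position 3 the neighborhood is 001; the next row has 0 there.

0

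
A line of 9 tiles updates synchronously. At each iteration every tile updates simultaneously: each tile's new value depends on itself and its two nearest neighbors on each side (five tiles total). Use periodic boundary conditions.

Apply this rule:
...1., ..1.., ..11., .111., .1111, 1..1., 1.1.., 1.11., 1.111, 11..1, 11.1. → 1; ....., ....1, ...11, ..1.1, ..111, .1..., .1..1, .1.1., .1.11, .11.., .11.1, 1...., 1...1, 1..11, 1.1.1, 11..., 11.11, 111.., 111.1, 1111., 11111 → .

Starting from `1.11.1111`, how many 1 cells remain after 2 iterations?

..1..11..
.11..1...
count of 1: 3

3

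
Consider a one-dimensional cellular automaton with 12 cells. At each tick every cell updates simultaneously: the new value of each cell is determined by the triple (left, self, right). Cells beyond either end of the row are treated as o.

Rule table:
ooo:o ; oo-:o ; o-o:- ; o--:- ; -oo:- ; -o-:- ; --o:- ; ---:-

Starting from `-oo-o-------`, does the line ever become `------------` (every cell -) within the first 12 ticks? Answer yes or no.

tick 1: --o---------
tick 2: ------------
all cells are - at tick 2

yes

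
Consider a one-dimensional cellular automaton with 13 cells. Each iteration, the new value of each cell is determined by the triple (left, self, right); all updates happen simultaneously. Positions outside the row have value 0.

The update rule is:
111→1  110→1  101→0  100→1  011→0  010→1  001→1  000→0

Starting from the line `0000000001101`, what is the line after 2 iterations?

0000000110101

iteration 1: 0000000010101
iteration 2: 0000000110101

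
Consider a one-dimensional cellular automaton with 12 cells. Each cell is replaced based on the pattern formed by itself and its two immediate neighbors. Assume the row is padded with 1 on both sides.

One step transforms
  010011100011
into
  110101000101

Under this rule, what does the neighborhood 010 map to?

1

At position 1 the neighborhood is 010; the next row has 1 there.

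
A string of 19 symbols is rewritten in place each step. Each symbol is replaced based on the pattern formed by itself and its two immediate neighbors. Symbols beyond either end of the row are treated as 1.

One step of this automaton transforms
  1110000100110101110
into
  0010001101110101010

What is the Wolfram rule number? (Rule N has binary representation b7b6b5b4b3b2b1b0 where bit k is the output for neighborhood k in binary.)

78

position 0: 111 → 0  (bit 7 = 0)
position 2: 110 → 1  (bit 6 = 1)
position 12: 101 → 0  (bit 5 = 0)
position 3: 100 → 0  (bit 4 = 0)
position 10: 011 → 1  (bit 3 = 1)
position 7: 010 → 1  (bit 2 = 1)
position 6: 001 → 1  (bit 1 = 1)
position 4: 000 → 0  (bit 0 = 0)
bits b7..b0 = 01001110 = 78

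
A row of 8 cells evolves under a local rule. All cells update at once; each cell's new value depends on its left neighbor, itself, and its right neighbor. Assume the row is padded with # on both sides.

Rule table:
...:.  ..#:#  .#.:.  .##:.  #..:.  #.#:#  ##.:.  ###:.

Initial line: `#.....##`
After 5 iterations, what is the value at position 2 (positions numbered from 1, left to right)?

iteration 1: .....#..
iteration 2: ....#..#
iteration 3: ...#..#.
iteration 4: ..#..#.#
iteration 5: .#..#.#.
position 2 holds #

#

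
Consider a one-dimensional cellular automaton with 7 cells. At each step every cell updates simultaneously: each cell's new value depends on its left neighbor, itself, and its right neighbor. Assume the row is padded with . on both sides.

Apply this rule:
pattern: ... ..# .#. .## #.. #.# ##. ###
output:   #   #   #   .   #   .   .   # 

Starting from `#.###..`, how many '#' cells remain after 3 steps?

#..#.##
####...
.##.###
count of #: 5

5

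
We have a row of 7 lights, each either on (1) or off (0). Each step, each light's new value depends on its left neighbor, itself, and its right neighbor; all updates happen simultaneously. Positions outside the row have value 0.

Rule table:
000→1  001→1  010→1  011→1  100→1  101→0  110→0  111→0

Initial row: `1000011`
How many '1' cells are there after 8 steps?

1111110
1000001
1111111
1000000
1111111  (repeats step 3; period 2)
step 8: 1000000
count of 1: 1

1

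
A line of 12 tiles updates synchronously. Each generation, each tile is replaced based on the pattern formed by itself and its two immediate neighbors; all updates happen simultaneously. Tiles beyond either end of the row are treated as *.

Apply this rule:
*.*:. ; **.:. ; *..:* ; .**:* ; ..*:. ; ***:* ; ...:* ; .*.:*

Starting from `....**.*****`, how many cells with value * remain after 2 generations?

9

***.*..*****
**..**.*****
count of *: 9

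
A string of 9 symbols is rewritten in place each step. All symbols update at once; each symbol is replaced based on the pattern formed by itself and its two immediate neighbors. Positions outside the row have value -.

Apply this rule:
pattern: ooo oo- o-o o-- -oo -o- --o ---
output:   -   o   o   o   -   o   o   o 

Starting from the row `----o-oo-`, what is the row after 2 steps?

oooooo-oo
-----oo-o

-----oo-o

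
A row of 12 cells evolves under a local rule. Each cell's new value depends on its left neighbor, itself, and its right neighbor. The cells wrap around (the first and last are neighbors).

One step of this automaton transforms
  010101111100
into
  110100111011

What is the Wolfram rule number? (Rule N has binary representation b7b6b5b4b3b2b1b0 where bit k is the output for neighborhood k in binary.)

position 6: 111 → 1  (bit 7 = 1)
position 9: 110 → 0  (bit 6 = 0)
position 2: 101 → 0  (bit 5 = 0)
position 10: 100 → 1  (bit 4 = 1)
position 5: 011 → 0  (bit 3 = 0)
position 1: 010 → 1  (bit 2 = 1)
position 0: 001 → 1  (bit 1 = 1)
position 11: 000 → 1  (bit 0 = 1)
bits b7..b0 = 10010111 = 151

151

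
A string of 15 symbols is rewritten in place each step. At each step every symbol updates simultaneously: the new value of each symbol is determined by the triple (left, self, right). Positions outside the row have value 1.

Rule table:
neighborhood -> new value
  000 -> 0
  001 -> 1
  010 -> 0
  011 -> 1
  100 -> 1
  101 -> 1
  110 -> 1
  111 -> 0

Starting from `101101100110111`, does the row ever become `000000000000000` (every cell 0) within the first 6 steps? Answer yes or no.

no

111111111111100
000000000000111
100000000001100
110000000011111
011000000110000
111100001111001
step 6 is 111100001111001, still not uniform 0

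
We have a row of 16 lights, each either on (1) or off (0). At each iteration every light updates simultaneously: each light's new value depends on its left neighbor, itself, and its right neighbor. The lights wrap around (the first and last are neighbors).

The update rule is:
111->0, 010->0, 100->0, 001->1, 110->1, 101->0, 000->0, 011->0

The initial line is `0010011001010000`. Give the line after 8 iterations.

0100101010000000
1001000000000000
0010000000000001
0100000000000010
1000000000000100
0000000000001001
0000000000010010
0000000000100100

0000000000100100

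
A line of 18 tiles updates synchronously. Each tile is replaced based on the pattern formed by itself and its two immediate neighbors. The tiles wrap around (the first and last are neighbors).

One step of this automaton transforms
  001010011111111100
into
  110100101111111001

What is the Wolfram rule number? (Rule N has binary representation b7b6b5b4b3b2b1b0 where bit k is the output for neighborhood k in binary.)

163

position 8: 111 → 1  (bit 7 = 1)
position 15: 110 → 0  (bit 6 = 0)
position 3: 101 → 1  (bit 5 = 1)
position 5: 100 → 0  (bit 4 = 0)
position 7: 011 → 0  (bit 3 = 0)
position 2: 010 → 0  (bit 2 = 0)
position 1: 001 → 1  (bit 1 = 1)
position 0: 000 → 1  (bit 0 = 1)
bits b7..b0 = 10100011 = 163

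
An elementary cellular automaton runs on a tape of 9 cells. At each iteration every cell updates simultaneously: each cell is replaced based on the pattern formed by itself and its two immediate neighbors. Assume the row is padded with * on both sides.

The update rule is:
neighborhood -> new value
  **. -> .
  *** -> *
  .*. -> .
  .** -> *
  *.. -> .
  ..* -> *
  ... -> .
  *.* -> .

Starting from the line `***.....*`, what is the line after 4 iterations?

....*****

**.....**
*.....***
.....****
....*****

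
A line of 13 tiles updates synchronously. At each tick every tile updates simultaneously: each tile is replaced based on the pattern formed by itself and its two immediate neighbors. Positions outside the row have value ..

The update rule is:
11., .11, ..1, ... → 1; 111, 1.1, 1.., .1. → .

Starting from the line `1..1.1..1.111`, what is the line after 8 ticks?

11.11.1111.1.

..1....1..1.1
11..111..1...
11.11.1.1..11
11.11.....111
11.11.11111.1
11.11.1...1..
11.11...11..1
11.11.1111.1.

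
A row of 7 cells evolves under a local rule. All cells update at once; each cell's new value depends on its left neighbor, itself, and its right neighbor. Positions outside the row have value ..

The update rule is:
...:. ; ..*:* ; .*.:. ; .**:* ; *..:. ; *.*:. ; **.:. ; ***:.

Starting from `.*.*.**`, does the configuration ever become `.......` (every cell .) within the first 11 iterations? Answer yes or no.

iteration 1: *....*.
iteration 2: ....*..
iteration 3: ...*...
iteration 4: ..*....
iteration 5: .*.....
iteration 6: *......
iteration 7: .......
all cells are . at iteration 7

yes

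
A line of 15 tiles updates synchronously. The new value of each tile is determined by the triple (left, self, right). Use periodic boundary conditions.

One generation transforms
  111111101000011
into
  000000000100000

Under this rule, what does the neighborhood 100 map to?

At position 9 the neighborhood is 100; the next row has 1 there.

1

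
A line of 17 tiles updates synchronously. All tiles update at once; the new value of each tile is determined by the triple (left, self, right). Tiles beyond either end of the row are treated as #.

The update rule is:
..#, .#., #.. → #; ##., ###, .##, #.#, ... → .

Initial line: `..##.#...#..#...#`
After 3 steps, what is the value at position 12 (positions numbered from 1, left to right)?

step 1: ##...##.######.#.
step 2: ..#.#..........#.
step 3: ###.##........##.
position 12 holds .

.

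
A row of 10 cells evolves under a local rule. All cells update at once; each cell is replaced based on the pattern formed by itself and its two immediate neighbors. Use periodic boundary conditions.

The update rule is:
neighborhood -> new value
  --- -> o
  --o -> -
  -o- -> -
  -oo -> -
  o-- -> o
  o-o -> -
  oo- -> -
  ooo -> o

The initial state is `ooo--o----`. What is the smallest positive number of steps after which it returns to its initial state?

3

-o-o--ooo-
----o--o-o
ooo--o----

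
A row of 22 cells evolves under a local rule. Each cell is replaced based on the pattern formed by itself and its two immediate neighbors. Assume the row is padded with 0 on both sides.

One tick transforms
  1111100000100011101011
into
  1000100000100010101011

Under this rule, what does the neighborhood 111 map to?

0

At position 1 the neighborhood is 111; the next row has 0 there.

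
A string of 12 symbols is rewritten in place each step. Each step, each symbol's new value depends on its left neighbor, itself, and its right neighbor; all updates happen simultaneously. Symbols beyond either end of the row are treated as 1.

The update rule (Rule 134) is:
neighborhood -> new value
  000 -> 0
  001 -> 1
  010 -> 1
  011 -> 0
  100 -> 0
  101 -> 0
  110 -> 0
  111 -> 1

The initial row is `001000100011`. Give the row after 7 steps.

000100011001

step 1: 011001100101
step 2: 000010001100
step 3: 000110010001
step 4: 001000110010
step 5: 011001000110
step 6: 000011001000
step 7: 000100011001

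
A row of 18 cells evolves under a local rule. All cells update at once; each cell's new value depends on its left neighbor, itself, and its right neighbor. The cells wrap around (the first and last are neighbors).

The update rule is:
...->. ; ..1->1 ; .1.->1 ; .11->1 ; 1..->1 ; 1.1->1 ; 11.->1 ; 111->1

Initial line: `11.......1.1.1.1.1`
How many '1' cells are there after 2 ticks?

15

111.....1111111111
1111...11111111111
count of 1: 15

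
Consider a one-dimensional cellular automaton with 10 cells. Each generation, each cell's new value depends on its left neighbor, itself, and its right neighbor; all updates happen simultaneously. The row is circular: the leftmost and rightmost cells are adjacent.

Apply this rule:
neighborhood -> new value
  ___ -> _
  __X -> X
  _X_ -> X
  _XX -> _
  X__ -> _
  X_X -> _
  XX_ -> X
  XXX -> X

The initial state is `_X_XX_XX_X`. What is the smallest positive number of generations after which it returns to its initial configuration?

2

_X__X__X_X
_X_XX_XX_X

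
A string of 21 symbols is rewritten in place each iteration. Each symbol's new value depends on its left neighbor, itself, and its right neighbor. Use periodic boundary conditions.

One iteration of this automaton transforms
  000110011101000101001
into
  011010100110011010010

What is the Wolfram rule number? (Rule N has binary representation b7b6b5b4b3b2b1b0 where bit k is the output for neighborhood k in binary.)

position 8: 111 → 0  (bit 7 = 0)
position 4: 110 → 1  (bit 6 = 1)
position 10: 101 → 1  (bit 5 = 1)
position 0: 100 → 0  (bit 4 = 0)
position 3: 011 → 0  (bit 3 = 0)
position 11: 010 → 0  (bit 2 = 0)
position 2: 001 → 1  (bit 1 = 1)
position 1: 000 → 1  (bit 0 = 1)
bits b7..b0 = 01100011 = 99

99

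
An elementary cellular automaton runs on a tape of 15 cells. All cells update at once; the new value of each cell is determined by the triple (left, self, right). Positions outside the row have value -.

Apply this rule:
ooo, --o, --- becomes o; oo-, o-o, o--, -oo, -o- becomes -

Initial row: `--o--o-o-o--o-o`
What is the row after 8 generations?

generation 1: oo--o------o---
generation 2: ---o--ooooo--oo
generation 3: ooo--o-ooo--o--
generation 4: -o--o---o--o--o
generation 5: o--o--oo--o--o-
generation 6: --o--o---o--o--
generation 7: oo--o--oo--o--o
generation 8: ---o--o---o--o-

---o--o---o--o-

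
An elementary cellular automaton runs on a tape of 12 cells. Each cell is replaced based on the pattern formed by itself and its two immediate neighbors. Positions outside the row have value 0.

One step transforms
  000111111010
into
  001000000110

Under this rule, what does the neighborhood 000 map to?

0

At position 0 the neighborhood is 000; the next row has 0 there.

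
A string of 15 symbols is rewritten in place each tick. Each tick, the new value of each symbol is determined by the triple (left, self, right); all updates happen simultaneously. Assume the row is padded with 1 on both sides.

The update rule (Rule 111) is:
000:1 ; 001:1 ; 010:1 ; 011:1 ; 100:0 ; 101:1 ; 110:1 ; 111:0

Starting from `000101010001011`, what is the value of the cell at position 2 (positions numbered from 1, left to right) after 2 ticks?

011111110111110
110000011100011
position 2 holds 1

1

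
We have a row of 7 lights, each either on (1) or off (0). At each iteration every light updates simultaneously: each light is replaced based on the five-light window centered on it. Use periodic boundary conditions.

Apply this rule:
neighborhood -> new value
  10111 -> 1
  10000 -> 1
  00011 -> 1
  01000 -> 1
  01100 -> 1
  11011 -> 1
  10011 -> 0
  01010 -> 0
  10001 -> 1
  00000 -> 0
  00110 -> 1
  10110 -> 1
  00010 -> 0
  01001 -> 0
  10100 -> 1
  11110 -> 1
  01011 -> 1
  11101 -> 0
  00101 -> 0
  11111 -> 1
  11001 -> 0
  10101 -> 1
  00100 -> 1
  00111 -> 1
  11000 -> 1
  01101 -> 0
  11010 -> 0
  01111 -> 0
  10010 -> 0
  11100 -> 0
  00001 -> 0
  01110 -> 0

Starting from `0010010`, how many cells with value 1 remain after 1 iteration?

1010011
count of 1: 4

4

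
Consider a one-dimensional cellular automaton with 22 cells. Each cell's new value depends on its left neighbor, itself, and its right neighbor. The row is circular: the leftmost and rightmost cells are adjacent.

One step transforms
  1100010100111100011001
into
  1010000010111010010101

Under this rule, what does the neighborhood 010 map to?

At position 5 the neighborhood is 010; the next row has 0 there.

0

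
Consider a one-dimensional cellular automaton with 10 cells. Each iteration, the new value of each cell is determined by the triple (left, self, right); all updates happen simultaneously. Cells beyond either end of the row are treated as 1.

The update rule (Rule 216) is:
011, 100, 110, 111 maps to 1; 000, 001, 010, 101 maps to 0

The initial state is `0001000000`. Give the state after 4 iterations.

1111000100

1000100000
1100010000
1110001000
1111000100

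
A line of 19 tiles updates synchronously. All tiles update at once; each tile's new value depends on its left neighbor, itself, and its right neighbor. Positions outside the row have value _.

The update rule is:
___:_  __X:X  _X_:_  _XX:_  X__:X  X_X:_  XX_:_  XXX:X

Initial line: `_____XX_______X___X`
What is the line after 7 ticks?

X______X_X_____X___

tick 1: ____X__X_____X_X_X_
tick 2: ___X_XX_X___X_____X
tick 3: __X______X_X_X___X_
tick 4: _X_X____X_____X_X_X
tick 5: X___X__X_X___X_____
tick 6: _X_X_XX___X_X_X____
tick 7: X______X_X_____X___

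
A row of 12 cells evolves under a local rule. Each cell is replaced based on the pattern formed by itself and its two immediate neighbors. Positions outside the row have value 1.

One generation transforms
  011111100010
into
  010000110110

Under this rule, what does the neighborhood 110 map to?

1

At position 6 the neighborhood is 110; the next row has 1 there.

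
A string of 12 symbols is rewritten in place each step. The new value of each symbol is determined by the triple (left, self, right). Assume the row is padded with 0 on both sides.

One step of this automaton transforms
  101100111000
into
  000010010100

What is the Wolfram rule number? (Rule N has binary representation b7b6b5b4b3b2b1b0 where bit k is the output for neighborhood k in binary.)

144

position 7: 111 → 1  (bit 7 = 1)
position 3: 110 → 0  (bit 6 = 0)
position 1: 101 → 0  (bit 5 = 0)
position 4: 100 → 1  (bit 4 = 1)
position 2: 011 → 0  (bit 3 = 0)
position 0: 010 → 0  (bit 2 = 0)
position 5: 001 → 0  (bit 1 = 0)
position 10: 000 → 0  (bit 0 = 0)
bits b7..b0 = 10010000 = 144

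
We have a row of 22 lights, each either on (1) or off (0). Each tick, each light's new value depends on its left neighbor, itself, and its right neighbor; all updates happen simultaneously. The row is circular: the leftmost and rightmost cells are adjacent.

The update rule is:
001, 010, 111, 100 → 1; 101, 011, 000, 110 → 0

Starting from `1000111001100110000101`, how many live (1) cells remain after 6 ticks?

tick 1: 0101010110011001001100
tick 2: 1101010001100111110010
tick 3: 0001011010011011101110
tick 4: 0011000011100001000101
tick 5: 1100100101010011101101
tick 6: 1011111101011101000000
count of 1: 12

12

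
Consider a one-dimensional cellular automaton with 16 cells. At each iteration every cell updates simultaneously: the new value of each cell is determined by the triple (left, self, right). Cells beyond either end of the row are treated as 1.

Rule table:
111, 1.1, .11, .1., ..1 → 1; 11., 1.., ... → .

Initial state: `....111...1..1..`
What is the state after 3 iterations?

.111...11.11.111

...111...11.11.1
..111...11.11.11
.111...11.11.111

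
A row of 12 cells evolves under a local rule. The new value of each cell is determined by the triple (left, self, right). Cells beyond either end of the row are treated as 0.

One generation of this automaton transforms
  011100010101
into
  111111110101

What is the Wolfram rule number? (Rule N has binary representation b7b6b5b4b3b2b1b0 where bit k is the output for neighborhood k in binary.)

223

position 2: 111 → 1  (bit 7 = 1)
position 3: 110 → 1  (bit 6 = 1)
position 8: 101 → 0  (bit 5 = 0)
position 4: 100 → 1  (bit 4 = 1)
position 1: 011 → 1  (bit 3 = 1)
position 7: 010 → 1  (bit 2 = 1)
position 0: 001 → 1  (bit 1 = 1)
position 5: 000 → 1  (bit 0 = 1)
bits b7..b0 = 11011111 = 223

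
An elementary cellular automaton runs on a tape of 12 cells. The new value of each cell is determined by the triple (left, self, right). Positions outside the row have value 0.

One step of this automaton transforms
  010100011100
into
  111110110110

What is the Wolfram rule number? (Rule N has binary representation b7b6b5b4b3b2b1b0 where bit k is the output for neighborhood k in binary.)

126

position 8: 111 → 0  (bit 7 = 0)
position 9: 110 → 1  (bit 6 = 1)
position 2: 101 → 1  (bit 5 = 1)
position 4: 100 → 1  (bit 4 = 1)
position 7: 011 → 1  (bit 3 = 1)
position 1: 010 → 1  (bit 2 = 1)
position 0: 001 → 1  (bit 1 = 1)
position 5: 000 → 0  (bit 0 = 0)
bits b7..b0 = 01111110 = 126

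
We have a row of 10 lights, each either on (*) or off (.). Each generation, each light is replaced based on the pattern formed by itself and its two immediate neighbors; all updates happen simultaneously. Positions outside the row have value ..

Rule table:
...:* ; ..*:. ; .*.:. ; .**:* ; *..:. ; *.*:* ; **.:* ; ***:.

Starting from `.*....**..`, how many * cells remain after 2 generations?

8

...**.**.*
**.******.
count of *: 8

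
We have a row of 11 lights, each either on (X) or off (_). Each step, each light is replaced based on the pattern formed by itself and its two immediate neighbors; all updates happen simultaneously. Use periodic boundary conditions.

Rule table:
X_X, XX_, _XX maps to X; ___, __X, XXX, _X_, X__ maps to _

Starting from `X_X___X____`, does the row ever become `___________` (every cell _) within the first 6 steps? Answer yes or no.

yes

_X_________
___________
all cells are _ at step 2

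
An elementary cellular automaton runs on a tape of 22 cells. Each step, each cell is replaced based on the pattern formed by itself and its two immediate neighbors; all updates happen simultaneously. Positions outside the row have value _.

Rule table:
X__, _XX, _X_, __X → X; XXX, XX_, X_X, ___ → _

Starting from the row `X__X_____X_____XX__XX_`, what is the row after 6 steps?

XXXXX___XXX___XX_XXX_X
X____X_XX__X_XX__X___X
XX__XX_X_XXX_X_XXXX_XX
X_XXX__X_X___X_X____X_
X_X__XXX_XX_XX_XX__XXX
X_XXXX___X__X__X_XXX__

X_XXXX___X__X__X_XXX__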